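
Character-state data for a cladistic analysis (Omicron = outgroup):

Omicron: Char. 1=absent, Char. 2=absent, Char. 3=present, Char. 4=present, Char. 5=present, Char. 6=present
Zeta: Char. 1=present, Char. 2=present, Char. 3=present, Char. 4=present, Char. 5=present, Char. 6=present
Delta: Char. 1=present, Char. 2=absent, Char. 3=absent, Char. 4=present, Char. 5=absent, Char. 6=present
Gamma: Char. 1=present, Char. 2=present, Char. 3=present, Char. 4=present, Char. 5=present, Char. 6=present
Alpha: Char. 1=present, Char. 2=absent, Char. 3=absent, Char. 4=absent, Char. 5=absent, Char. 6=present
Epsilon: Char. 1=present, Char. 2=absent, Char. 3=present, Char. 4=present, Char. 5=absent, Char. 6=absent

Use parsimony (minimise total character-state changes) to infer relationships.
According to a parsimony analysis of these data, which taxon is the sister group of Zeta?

Character polarity is set by the outgroup: the derived state is whichever differs from the outgroup's state, so for Char. 3, Char. 4, Char. 5, Char. 6 the derived state is 'absent', and for the remaining characters it is 'present'.
All ingroup taxa share the derived state 'present' for Char. 1; it defines the ingroup but does not resolve relationships within it.
Char. 2: derived state 'present' in Gamma and Zeta only — synapomorphy for {Gamma, Zeta}.
Char. 3: derived state 'absent' in Alpha and Delta only — synapomorphy for {Alpha, Delta}.
Char. 4 (derived state 'absent') is unique to Alpha (autapomorphy; uninformative for grouping).
Char. 5: derived state 'absent' in Alpha, Delta, and Epsilon only — synapomorphy for {Alpha, Delta, Epsilon}.
Char. 6 (derived state 'absent') is unique to Epsilon (autapomorphy; uninformative for grouping).
Most parsimonious ingroup topology: ((Zeta,Gamma),((Delta,Alpha),Epsilon)).
Zeta and Gamma form a cherry on this tree, so they are sister taxa.

Gamma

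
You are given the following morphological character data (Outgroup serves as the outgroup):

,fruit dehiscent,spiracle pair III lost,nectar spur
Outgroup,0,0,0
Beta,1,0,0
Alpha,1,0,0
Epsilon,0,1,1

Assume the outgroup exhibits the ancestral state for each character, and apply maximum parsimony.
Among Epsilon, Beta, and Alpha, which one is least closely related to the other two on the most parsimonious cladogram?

Epsilon

The outgroup has state '0' for every character, so '1' is the derived state throughout.
Only Alpha and Beta show the derived state '1' for fruit dehiscent, supporting them as a clade.
spiracle pair III lost (derived state '1') is unique to Epsilon (autapomorphy; uninformative for grouping).
nectar spur (derived state '1') is unique to Epsilon (autapomorphy; uninformative for grouping).
Most parsimonious ingroup topology: ((Beta,Alpha),Epsilon).
Alpha and Beta share a more recent common ancestor with each other than either does with Epsilon, so Epsilon is the least closely related of the three.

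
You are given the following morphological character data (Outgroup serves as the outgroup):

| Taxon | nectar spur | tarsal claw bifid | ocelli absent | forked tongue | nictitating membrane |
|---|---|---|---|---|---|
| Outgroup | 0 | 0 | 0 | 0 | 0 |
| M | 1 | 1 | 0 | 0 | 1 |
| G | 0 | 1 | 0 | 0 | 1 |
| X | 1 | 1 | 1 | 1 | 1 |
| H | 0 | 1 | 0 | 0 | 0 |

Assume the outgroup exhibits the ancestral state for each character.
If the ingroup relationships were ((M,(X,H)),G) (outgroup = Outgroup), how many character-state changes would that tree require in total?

Map each character onto ((M,(X,H)),G) (rooted by Outgroup) and count the minimum state changes it requires (Fitch parsimony):
nectar spur: 2; tarsal claw bifid: 1; ocelli absent: 1; forked tongue: 1; nictitating membrane: 2.
Total tree length = 7.

7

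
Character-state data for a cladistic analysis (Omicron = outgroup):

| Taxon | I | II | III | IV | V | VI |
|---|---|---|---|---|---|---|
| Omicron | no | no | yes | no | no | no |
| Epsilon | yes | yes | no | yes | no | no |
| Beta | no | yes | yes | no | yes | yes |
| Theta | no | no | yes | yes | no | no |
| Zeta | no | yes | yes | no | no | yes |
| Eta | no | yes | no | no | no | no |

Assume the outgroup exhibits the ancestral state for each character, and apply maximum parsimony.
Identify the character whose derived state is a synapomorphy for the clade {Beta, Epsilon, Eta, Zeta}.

Character polarity is set by the outgroup: the derived state is whichever differs from the outgroup's state, so for III the derived state is 'no', and for the remaining characters it is 'yes'.
I: derived state 'yes' in Epsilon only — an autapomorphy, so it tells us nothing about relationships among taxa.
Only Beta, Epsilon, Eta, and Zeta show the derived state 'yes' for II, supporting them as a clade.
III: derived state 'no' in Epsilon and Eta only — synapomorphy for {Epsilon, Eta}.
IV groups Epsilon and Theta, which is incompatible with the clades supported by the remaining characters; treating it as convergent (homoplasy) costs fewer steps than any alternative tree.
V: derived state 'yes' in Beta only — an autapomorphy, so it tells us nothing about relationships among taxa.
VI (derived state 'yes') is shared by Beta and Zeta — a synapomorphy uniting that clade.
Most parsimonious ingroup topology: (((Epsilon,Eta),(Beta,Zeta)),Theta).
The clade {Beta, Epsilon, Eta, Zeta} is supported by II: its derived state 'yes' occurs in exactly those taxa and in no other taxon (including the outgroup).

II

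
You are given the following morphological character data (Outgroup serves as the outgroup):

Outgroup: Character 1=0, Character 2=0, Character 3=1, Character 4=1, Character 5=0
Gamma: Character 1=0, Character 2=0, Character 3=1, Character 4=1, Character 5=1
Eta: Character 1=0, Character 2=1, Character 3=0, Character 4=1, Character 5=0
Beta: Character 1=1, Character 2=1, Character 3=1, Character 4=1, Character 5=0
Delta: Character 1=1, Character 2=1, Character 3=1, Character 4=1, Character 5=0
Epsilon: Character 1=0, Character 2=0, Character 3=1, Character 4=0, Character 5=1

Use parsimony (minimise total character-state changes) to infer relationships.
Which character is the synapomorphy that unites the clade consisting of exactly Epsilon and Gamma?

Character polarity is set by the outgroup: the derived state is whichever differs from the outgroup's state, so for Character 3, Character 4 the derived state is '0', and for the remaining characters it is '1'.
Character 1: derived state '1' in Beta and Delta only — synapomorphy for {Beta, Delta}.
Only Beta, Delta, and Eta show the derived state '1' for Character 2, supporting them as a clade.
Character 3: derived state '0' in Eta only — an autapomorphy, so it tells us nothing about relationships among taxa.
Character 4: derived state '0' in Epsilon only — an autapomorphy, so it tells us nothing about relationships among taxa.
Only Epsilon and Gamma show the derived state '1' for Character 5, supporting them as a clade.
Most parsimonious ingroup topology: ((Gamma,Epsilon),(Eta,(Beta,Delta))).
The clade {Epsilon, Gamma} is supported by Character 5: its derived state '1' occurs in exactly those taxa and in no other taxon (including the outgroup).

Character 5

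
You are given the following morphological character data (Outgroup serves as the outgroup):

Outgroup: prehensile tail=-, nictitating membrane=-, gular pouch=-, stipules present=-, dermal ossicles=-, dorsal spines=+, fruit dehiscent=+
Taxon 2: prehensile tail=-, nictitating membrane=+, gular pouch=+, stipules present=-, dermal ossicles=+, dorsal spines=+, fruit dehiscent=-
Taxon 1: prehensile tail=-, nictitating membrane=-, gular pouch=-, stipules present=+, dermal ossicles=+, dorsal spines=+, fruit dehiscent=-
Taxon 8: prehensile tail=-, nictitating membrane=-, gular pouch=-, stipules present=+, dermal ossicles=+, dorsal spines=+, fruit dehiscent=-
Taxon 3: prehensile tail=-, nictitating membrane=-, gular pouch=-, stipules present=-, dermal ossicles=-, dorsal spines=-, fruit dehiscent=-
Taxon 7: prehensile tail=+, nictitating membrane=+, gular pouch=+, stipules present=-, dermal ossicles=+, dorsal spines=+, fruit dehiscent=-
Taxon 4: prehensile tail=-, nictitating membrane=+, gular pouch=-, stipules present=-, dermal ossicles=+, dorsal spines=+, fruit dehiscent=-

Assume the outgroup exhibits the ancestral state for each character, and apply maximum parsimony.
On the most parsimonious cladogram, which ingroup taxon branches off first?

Taxon 3

Character polarity is set by the outgroup: the derived state is whichever differs from the outgroup's state, so for dorsal spines, fruit dehiscent the derived state is '-', and for the remaining characters it is '+'.
prehensile tail: derived state '+' in Taxon 7 only — an autapomorphy, so it tells us nothing about relationships among taxa.
nictitating membrane (derived state '+') is shared by Taxon 2, Taxon 4, and Taxon 7 — a synapomorphy uniting that clade.
gular pouch (derived state '+') is shared by Taxon 2 and Taxon 7 — a synapomorphy uniting that clade.
Only Taxon 1 and Taxon 8 show the derived state '+' for stipules present, supporting them as a clade.
Only Taxon 1, Taxon 2, Taxon 4, Taxon 7, and Taxon 8 show the derived state '+' for dermal ossicles, supporting them as a clade.
dorsal spines: derived state '-' in Taxon 3 only — an autapomorphy, so it tells us nothing about relationships among taxa.
fruit dehiscent (derived state '-') is shared by all ingroup taxa — unites the whole ingroup.
Most parsimonious ingroup topology: ((((Taxon 2,Taxon 7),Taxon 4),(Taxon 1,Taxon 8)),Taxon 3).
Taxon 3 is sister to the clade containing all other ingroup taxa, so it is the earliest-diverging (most basal) ingroup lineage.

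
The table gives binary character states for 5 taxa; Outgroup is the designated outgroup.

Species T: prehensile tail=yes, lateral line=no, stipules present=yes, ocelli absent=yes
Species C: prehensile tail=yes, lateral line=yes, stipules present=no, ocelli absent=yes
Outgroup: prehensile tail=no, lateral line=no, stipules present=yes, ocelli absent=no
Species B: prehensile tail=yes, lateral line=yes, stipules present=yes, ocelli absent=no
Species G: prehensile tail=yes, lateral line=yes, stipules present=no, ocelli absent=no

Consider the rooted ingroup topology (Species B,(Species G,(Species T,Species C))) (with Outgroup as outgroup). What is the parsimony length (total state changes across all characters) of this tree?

6

Map each character onto (Species B,(Species G,(Species T,Species C))) (rooted by Outgroup) and count the minimum state changes it requires (Fitch parsimony):
prehensile tail: 1; lateral line: 2; stipules present: 2; ocelli absent: 1.
Total tree length = 6.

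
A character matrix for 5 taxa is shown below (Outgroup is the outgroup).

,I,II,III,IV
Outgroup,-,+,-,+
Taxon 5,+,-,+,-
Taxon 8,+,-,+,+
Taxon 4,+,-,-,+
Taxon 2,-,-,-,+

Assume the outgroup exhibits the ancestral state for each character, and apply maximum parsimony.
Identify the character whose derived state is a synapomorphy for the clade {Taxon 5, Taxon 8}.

III

Character polarity is set by the outgroup: the derived state is whichever differs from the outgroup's state, so for II, IV the derived state is '-', and for the remaining characters it is '+'.
I: derived state '+' in Taxon 4, Taxon 5, and Taxon 8 only — synapomorphy for {Taxon 4, Taxon 5, Taxon 8}.
II (derived state '-') is shared by all ingroup taxa — unites the whole ingroup.
III: derived state '+' in Taxon 5 and Taxon 8 only — synapomorphy for {Taxon 5, Taxon 8}.
IV: derived state '-' in Taxon 5 only — an autapomorphy, so it tells us nothing about relationships among taxa.
Most parsimonious ingroup topology: (((Taxon 5,Taxon 8),Taxon 4),Taxon 2).
The clade {Taxon 5, Taxon 8} is supported by III: its derived state '+' occurs in exactly those taxa and in no other taxon (including the outgroup).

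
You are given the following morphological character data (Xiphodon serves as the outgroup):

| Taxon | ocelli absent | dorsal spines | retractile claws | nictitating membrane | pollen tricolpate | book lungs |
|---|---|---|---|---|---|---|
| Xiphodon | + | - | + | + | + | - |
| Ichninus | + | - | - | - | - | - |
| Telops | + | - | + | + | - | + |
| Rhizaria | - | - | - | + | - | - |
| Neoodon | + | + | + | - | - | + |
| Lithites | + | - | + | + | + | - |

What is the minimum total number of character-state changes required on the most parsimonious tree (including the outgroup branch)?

7

Character polarity is set by the outgroup: the derived state is whichever differs from the outgroup's state, so for ocelli absent, retractile claws, nictitating membrane, pollen tricolpate the derived state is '-', and for the remaining characters it is '+'.
ocelli absent (derived state '-') is unique to Rhizaria (autapomorphy; uninformative for grouping).
dorsal spines: derived state '+' in Neoodon only — an autapomorphy, so it tells us nothing about relationships among taxa.
retractile claws: derived state '-' in Ichninus and Rhizaria only — synapomorphy for {Ichninus, Rhizaria}.
nictitating membrane (state '-') occurs in Ichninus and Neoodon but conflicts with the nesting implied by the other characters — most parsimoniously interpreted as homoplasy.
pollen tricolpate: derived state '-' in Ichninus, Neoodon, Rhizaria, and Telops only — synapomorphy for {Ichninus, Neoodon, Rhizaria, Telops}.
Only Neoodon and Telops show the derived state '+' for book lungs, supporting them as a clade.
Most parsimonious ingroup topology: (((Ichninus,Rhizaria),(Telops,Neoodon)),Lithites).
Changes per character on this tree: ocelli absent: 1; dorsal spines: 1; retractile claws: 1; nictitating membrane: 2; pollen tricolpate: 1; book lungs: 1.
Total = 7.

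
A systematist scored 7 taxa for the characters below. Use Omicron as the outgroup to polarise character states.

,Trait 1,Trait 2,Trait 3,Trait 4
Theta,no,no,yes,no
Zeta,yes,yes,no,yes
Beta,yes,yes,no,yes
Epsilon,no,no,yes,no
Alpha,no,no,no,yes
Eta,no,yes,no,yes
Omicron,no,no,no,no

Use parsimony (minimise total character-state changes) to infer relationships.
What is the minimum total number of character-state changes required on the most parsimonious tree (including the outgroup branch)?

The outgroup has state 'no' for every character, so 'yes' is the derived state throughout.
Trait 1 (derived state 'yes') is shared by Beta and Zeta — a synapomorphy uniting that clade.
Only Beta, Eta, and Zeta show the derived state 'yes' for Trait 2, supporting them as a clade.
Only Epsilon and Theta show the derived state 'yes' for Trait 3, supporting them as a clade.
Only Alpha, Beta, Eta, and Zeta show the derived state 'yes' for Trait 4, supporting them as a clade.
Most parsimonious ingroup topology: ((((Zeta,Beta),Eta),Alpha),(Theta,Epsilon)).
Changes per character on this tree: Trait 1: 1; Trait 2: 1; Trait 3: 1; Trait 4: 1.
Total = 4.

4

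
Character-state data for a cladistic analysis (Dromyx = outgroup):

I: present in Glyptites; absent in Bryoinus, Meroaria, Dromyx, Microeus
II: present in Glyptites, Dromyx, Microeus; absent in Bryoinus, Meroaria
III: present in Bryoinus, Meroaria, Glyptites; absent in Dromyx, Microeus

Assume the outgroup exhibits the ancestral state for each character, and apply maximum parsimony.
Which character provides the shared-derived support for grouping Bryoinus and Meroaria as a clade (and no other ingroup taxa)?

Character polarity is set by the outgroup: the derived state is whichever differs from the outgroup's state, so for II the derived state is 'absent', and for the remaining characters it is 'present'.
I: derived state 'present' in Glyptites only — an autapomorphy, so it tells us nothing about relationships among taxa.
II: derived state 'absent' in Bryoinus and Meroaria only — synapomorphy for {Bryoinus, Meroaria}.
III (derived state 'present') is shared by Bryoinus, Glyptites, and Meroaria — a synapomorphy uniting that clade.
Most parsimonious ingroup topology: (Microeus,((Bryoinus,Meroaria),Glyptites)).
The clade {Bryoinus, Meroaria} is supported by II: its derived state 'absent' occurs in exactly those taxa and in no other taxon (including the outgroup).

II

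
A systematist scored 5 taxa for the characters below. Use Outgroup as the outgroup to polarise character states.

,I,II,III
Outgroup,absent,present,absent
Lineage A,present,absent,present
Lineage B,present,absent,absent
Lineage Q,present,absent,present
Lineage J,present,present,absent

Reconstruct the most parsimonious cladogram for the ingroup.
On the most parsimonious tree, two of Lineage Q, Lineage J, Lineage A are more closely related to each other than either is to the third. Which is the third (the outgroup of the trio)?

Lineage J

Character polarity is set by the outgroup: the derived state is whichever differs from the outgroup's state, so for II the derived state is 'absent', and for the remaining characters it is 'present'.
All ingroup taxa share the derived state 'present' for I; it defines the ingroup but does not resolve relationships within it.
II: derived state 'absent' in Lineage A, Lineage B, and Lineage Q only — synapomorphy for {Lineage A, Lineage B, Lineage Q}.
III: derived state 'present' in Lineage A and Lineage Q only — synapomorphy for {Lineage A, Lineage Q}.
Most parsimonious ingroup topology: (((Lineage A,Lineage Q),Lineage B),Lineage J).
Lineage Q and Lineage A share a more recent common ancestor with each other than either does with Lineage J, so Lineage J is the least closely related of the three.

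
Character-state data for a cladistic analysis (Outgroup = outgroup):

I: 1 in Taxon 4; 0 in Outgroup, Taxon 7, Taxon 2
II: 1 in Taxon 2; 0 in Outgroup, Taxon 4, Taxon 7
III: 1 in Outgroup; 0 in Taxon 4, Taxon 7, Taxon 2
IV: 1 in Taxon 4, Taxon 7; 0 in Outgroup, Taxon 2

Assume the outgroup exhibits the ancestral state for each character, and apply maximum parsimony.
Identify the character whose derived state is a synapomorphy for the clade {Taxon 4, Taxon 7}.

Character polarity is set by the outgroup: the derived state is whichever differs from the outgroup's state, so for III the derived state is '0', and for the remaining characters it is '1'.
I: derived state '1' in Taxon 4 only — an autapomorphy, so it tells us nothing about relationships among taxa.
II (derived state '1') is unique to Taxon 2 (autapomorphy; uninformative for grouping).
All ingroup taxa share the derived state '0' for III; it defines the ingroup but does not resolve relationships within it.
Only Taxon 4 and Taxon 7 show the derived state '1' for IV, supporting them as a clade.
Most parsimonious ingroup topology: ((Taxon 7,Taxon 4),Taxon 2).
The clade {Taxon 4, Taxon 7} is supported by IV: its derived state '1' occurs in exactly those taxa and in no other taxon (including the outgroup).

IV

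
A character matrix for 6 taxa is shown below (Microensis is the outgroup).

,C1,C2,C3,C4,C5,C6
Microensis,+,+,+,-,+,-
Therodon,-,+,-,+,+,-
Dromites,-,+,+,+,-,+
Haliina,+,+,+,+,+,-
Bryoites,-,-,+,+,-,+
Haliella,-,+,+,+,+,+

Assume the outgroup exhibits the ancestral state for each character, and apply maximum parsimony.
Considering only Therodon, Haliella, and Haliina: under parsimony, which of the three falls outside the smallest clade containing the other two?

Haliina

Character polarity is set by the outgroup: the derived state is whichever differs from the outgroup's state, so for C1, C2, C3, C5 the derived state is '-', and for the remaining characters it is '+'.
C1: derived state '-' in Bryoites, Dromites, Haliella, and Therodon only — synapomorphy for {Bryoites, Dromites, Haliella, Therodon}.
C2: derived state '-' in Bryoites only — an autapomorphy, so it tells us nothing about relationships among taxa.
C3 (derived state '-') is unique to Therodon (autapomorphy; uninformative for grouping).
C4 (derived state '+') is shared by all ingroup taxa — unites the whole ingroup.
C5 (derived state '-') is shared by Bryoites and Dromites — a synapomorphy uniting that clade.
C6 (derived state '+') is shared by Bryoites, Dromites, and Haliella — a synapomorphy uniting that clade.
Most parsimonious ingroup topology: ((Therodon,((Dromites,Bryoites),Haliella)),Haliina).
Haliella and Therodon share a more recent common ancestor with each other than either does with Haliina, so Haliina is the least closely related of the three.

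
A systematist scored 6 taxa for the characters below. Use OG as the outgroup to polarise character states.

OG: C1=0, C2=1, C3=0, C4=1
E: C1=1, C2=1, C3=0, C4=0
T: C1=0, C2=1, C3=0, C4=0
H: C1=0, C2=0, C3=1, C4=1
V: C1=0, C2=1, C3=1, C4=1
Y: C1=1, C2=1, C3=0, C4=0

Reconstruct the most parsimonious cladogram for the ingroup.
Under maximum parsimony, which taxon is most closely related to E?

Y

Character polarity is set by the outgroup: the derived state is whichever differs from the outgroup's state, so for C2, C4 the derived state is '0', and for the remaining characters it is '1'.
Only E and Y show the derived state '1' for C1, supporting them as a clade.
C2: derived state '0' in H only — an autapomorphy, so it tells us nothing about relationships among taxa.
C3: derived state '1' in H and V only — synapomorphy for {H, V}.
C4: derived state '0' in E, T, and Y only — synapomorphy for {E, T, Y}.
Most parsimonious ingroup topology: (((E,Y),T),(H,V)).
E and Y form a cherry on this tree, so they are sister taxa.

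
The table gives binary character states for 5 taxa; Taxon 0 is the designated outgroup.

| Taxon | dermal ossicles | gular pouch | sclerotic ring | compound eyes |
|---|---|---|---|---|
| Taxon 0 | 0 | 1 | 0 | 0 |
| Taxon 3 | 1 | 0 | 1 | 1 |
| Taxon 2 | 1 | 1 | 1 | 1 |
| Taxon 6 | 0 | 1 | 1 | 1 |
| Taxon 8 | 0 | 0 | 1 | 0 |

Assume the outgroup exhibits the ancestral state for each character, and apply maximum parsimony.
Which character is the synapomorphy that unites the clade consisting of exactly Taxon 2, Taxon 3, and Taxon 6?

compound eyes

Character polarity is set by the outgroup: the derived state is whichever differs from the outgroup's state, so for gular pouch the derived state is '0', and for the remaining characters it is '1'.
dermal ossicles: derived state '1' in Taxon 2 and Taxon 3 only — synapomorphy for {Taxon 2, Taxon 3}.
gular pouch groups Taxon 3 and Taxon 8, which is incompatible with the clades supported by the remaining characters; treating it as convergent (homoplasy) costs fewer steps than any alternative tree.
All ingroup taxa share the derived state '1' for sclerotic ring; it defines the ingroup but does not resolve relationships within it.
Only Taxon 2, Taxon 3, and Taxon 6 show the derived state '1' for compound eyes, supporting them as a clade.
Most parsimonious ingroup topology: (((Taxon 3,Taxon 2),Taxon 6),Taxon 8).
The clade {Taxon 2, Taxon 3, Taxon 6} is supported by compound eyes: its derived state '1' occurs in exactly those taxa and in no other taxon (including the outgroup).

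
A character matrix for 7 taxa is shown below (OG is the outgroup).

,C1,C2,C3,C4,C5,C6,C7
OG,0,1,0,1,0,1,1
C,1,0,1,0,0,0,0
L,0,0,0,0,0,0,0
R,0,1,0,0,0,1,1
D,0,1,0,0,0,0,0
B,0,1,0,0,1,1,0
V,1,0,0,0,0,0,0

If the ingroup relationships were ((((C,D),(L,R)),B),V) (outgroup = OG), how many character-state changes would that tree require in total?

13

Map each character onto ((((C,D),(L,R)),B),V) (rooted by OG) and count the minimum state changes it requires (Fitch parsimony):
C1: 2; C2: 3; C3: 1; C4: 1; C5: 1; C6: 3; C7: 2.
Total tree length = 13.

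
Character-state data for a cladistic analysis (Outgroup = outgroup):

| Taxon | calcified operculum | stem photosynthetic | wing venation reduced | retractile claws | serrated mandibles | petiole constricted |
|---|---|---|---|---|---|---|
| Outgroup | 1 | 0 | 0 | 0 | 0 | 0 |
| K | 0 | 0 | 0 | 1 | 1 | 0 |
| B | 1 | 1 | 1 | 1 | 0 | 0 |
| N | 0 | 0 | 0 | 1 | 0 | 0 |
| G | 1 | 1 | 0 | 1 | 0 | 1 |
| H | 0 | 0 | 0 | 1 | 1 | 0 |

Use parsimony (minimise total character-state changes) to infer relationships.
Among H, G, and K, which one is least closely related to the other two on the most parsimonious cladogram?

G

Character polarity is set by the outgroup: the derived state is whichever differs from the outgroup's state, so for calcified operculum the derived state is '0', and for the remaining characters it is '1'.
Only H, K, and N show the derived state '0' for calcified operculum, supporting them as a clade.
stem photosynthetic: derived state '1' in B and G only — synapomorphy for {B, G}.
wing venation reduced (derived state '1') is unique to B (autapomorphy; uninformative for grouping).
retractile claws (derived state '1') is shared by all ingroup taxa — unites the whole ingroup.
serrated mandibles (derived state '1') is shared by H and K — a synapomorphy uniting that clade.
petiole constricted (derived state '1') is unique to G (autapomorphy; uninformative for grouping).
Most parsimonious ingroup topology: (((K,H),N),(B,G)).
K and H share a more recent common ancestor with each other than either does with G, so G is the least closely related of the three.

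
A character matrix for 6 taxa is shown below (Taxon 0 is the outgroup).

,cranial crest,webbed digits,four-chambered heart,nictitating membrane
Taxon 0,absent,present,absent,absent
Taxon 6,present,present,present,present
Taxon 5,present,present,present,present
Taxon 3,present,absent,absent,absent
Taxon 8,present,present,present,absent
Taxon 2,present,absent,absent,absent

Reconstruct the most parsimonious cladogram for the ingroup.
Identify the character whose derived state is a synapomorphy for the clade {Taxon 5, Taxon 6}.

nictitating membrane

Character polarity is set by the outgroup: the derived state is whichever differs from the outgroup's state, so for webbed digits the derived state is 'absent', and for the remaining characters it is 'present'.
cranial crest (derived state 'present') is shared by all ingroup taxa — unites the whole ingroup.
webbed digits (derived state 'absent') is shared by Taxon 2 and Taxon 3 — a synapomorphy uniting that clade.
four-chambered heart: derived state 'present' in Taxon 5, Taxon 6, and Taxon 8 only — synapomorphy for {Taxon 5, Taxon 6, Taxon 8}.
nictitating membrane: derived state 'present' in Taxon 5 and Taxon 6 only — synapomorphy for {Taxon 5, Taxon 6}.
Most parsimonious ingroup topology: (((Taxon 6,Taxon 5),Taxon 8),(Taxon 3,Taxon 2)).
The clade {Taxon 5, Taxon 6} is supported by nictitating membrane: its derived state 'present' occurs in exactly those taxa and in no other taxon (including the outgroup).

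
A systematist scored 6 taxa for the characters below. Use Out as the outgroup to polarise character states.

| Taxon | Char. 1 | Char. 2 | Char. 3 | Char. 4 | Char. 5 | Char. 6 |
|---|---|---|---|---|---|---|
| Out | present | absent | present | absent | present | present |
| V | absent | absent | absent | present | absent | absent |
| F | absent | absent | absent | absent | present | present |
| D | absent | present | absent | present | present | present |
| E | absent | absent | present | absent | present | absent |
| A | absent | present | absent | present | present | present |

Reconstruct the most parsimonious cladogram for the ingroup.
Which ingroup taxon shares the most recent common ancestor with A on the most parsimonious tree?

Character polarity is set by the outgroup: the derived state is whichever differs from the outgroup's state, so for Char. 1, Char. 3, Char. 5, Char. 6 the derived state is 'absent', and for the remaining characters it is 'present'.
Char. 1 (derived state 'absent') is shared by all ingroup taxa — unites the whole ingroup.
Char. 2: derived state 'present' in A and D only — synapomorphy for {A, D}.
Char. 3: derived state 'absent' in A, D, F, and V only — synapomorphy for {A, D, F, V}.
Only A, D, and V show the derived state 'present' for Char. 4, supporting them as a clade.
Char. 5 (derived state 'absent') is unique to V (autapomorphy; uninformative for grouping).
Char. 6 (state 'absent') occurs in E and V but conflicts with the nesting implied by the other characters — most parsimoniously interpreted as homoplasy.
Most parsimonious ingroup topology: (((V,(D,A)),F),E).
A and D form a cherry on this tree, so they are sister taxa.

D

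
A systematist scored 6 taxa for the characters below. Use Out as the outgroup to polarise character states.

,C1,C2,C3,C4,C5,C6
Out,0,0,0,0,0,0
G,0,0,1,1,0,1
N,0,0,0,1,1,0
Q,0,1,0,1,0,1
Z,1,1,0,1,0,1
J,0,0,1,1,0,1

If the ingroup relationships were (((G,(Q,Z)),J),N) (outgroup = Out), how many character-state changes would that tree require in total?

7

Map each character onto (((G,(Q,Z)),J),N) (rooted by Out) and count the minimum state changes it requires (Fitch parsimony):
C1: 1; C2: 1; C3: 2; C4: 1; C5: 1; C6: 1.
Total tree length = 7.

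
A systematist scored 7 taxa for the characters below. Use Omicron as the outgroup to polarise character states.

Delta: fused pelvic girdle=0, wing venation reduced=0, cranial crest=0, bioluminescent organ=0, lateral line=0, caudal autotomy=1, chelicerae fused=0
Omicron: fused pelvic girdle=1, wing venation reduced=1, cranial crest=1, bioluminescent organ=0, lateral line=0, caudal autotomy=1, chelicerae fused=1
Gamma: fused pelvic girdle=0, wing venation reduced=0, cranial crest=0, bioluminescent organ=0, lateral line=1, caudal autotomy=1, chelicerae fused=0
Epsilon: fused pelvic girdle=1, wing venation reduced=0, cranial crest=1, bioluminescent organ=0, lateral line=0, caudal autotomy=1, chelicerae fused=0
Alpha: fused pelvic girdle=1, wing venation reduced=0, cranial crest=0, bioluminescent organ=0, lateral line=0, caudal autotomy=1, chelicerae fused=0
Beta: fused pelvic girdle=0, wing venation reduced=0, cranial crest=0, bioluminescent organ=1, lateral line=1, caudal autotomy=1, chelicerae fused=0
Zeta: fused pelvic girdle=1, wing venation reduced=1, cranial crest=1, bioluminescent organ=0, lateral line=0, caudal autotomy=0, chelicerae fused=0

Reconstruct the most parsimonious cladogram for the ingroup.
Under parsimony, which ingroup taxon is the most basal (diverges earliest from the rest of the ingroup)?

Zeta

Character polarity is set by the outgroup: the derived state is whichever differs from the outgroup's state, so for fused pelvic girdle, wing venation reduced, cranial crest, caudal autotomy, chelicerae fused the derived state is '0', and for the remaining characters it is '1'.
fused pelvic girdle (derived state '0') is shared by Beta, Delta, and Gamma — a synapomorphy uniting that clade.
Only Alpha, Beta, Delta, Epsilon, and Gamma show the derived state '0' for wing venation reduced, supporting them as a clade.
cranial crest: derived state '0' in Alpha, Beta, Delta, and Gamma only — synapomorphy for {Alpha, Beta, Delta, Gamma}.
bioluminescent organ: derived state '1' in Beta only — an autapomorphy, so it tells us nothing about relationships among taxa.
lateral line: derived state '1' in Beta and Gamma only — synapomorphy for {Beta, Gamma}.
caudal autotomy (derived state '0') is unique to Zeta (autapomorphy; uninformative for grouping).
All ingroup taxa share the derived state '0' for chelicerae fused; it defines the ingroup but does not resolve relationships within it.
Most parsimonious ingroup topology: (((((Gamma,Beta),Delta),Alpha),Epsilon),Zeta).
Zeta is sister to the clade containing all other ingroup taxa, so it is the earliest-diverging (most basal) ingroup lineage.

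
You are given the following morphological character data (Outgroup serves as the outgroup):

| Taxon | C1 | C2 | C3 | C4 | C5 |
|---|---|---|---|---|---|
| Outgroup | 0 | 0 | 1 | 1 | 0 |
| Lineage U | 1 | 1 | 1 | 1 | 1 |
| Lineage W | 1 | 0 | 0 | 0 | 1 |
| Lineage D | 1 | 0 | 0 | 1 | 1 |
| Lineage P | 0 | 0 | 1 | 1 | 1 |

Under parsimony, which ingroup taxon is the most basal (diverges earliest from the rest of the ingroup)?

Lineage P

Character polarity is set by the outgroup: the derived state is whichever differs from the outgroup's state, so for C3, C4 the derived state is '0', and for the remaining characters it is '1'.
C1 (derived state '1') is shared by Lineage D, Lineage U, and Lineage W — a synapomorphy uniting that clade.
C2 (derived state '1') is unique to Lineage U (autapomorphy; uninformative for grouping).
C3: derived state '0' in Lineage D and Lineage W only — synapomorphy for {Lineage D, Lineage W}.
C4 (derived state '0') is unique to Lineage W (autapomorphy; uninformative for grouping).
C5 (derived state '1') is shared by all ingroup taxa — unites the whole ingroup.
Most parsimonious ingroup topology: ((Lineage U,(Lineage W,Lineage D)),Lineage P).
Lineage P is sister to the clade containing all other ingroup taxa, so it is the earliest-diverging (most basal) ingroup lineage.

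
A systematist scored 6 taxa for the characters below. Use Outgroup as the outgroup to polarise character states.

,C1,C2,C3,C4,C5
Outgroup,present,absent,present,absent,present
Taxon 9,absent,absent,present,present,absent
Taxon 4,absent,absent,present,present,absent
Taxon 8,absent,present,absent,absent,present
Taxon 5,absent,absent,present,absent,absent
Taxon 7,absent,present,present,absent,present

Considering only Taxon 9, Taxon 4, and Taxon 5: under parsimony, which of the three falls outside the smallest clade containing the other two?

Taxon 5

Character polarity is set by the outgroup: the derived state is whichever differs from the outgroup's state, so for C1, C3, C5 the derived state is 'absent', and for the remaining characters it is 'present'.
All ingroup taxa share the derived state 'absent' for C1; it defines the ingroup but does not resolve relationships within it.
C2 (derived state 'present') is shared by Taxon 7 and Taxon 8 — a synapomorphy uniting that clade.
C3 (derived state 'absent') is unique to Taxon 8 (autapomorphy; uninformative for grouping).
C4: derived state 'present' in Taxon 4 and Taxon 9 only — synapomorphy for {Taxon 4, Taxon 9}.
Only Taxon 4, Taxon 5, and Taxon 9 show the derived state 'absent' for C5, supporting them as a clade.
Most parsimonious ingroup topology: (((Taxon 4,Taxon 9),Taxon 5),(Taxon 7,Taxon 8)).
Taxon 9 and Taxon 4 share a more recent common ancestor with each other than either does with Taxon 5, so Taxon 5 is the least closely related of the three.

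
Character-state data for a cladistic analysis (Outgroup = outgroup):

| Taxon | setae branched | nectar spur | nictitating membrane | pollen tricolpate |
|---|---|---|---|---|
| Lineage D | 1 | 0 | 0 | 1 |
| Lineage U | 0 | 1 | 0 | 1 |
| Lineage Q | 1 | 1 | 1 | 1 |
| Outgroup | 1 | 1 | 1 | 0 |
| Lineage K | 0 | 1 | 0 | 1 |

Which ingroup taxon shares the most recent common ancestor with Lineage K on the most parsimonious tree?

Character polarity is set by the outgroup: the derived state is whichever differs from the outgroup's state, so for setae branched, nectar spur, nictitating membrane the derived state is '0', and for the remaining characters it is '1'.
setae branched: derived state '0' in Lineage K and Lineage U only — synapomorphy for {Lineage K, Lineage U}.
nectar spur: derived state '0' in Lineage D only — an autapomorphy, so it tells us nothing about relationships among taxa.
nictitating membrane: derived state '0' in Lineage D, Lineage K, and Lineage U only — synapomorphy for {Lineage D, Lineage K, Lineage U}.
All ingroup taxa share the derived state '1' for pollen tricolpate; it defines the ingroup but does not resolve relationships within it.
Most parsimonious ingroup topology: (Lineage Q,((Lineage K,Lineage U),Lineage D)).
Lineage K and Lineage U form a cherry on this tree, so they are sister taxa.

Lineage U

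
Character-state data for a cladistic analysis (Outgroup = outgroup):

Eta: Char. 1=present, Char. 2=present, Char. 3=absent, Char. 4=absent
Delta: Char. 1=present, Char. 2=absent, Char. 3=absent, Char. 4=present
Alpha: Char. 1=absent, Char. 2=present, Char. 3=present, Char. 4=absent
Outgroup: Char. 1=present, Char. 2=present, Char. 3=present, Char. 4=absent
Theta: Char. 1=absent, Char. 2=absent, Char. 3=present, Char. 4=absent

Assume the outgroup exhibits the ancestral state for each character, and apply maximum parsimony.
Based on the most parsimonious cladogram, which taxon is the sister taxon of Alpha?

Theta

Character polarity is set by the outgroup: the derived state is whichever differs from the outgroup's state, so for Char. 1, Char. 2, Char. 3 the derived state is 'absent', and for the remaining characters it is 'present'.
Only Alpha and Theta show the derived state 'absent' for Char. 1, supporting them as a clade.
Char. 2 groups Delta and Theta, which is incompatible with the clades supported by the remaining characters; treating it as convergent (homoplasy) costs fewer steps than any alternative tree.
Char. 3: derived state 'absent' in Delta and Eta only — synapomorphy for {Delta, Eta}.
Char. 4 (derived state 'present') is unique to Delta (autapomorphy; uninformative for grouping).
Most parsimonious ingroup topology: ((Delta,Eta),(Theta,Alpha)).
Alpha and Theta form a cherry on this tree, so they are sister taxa.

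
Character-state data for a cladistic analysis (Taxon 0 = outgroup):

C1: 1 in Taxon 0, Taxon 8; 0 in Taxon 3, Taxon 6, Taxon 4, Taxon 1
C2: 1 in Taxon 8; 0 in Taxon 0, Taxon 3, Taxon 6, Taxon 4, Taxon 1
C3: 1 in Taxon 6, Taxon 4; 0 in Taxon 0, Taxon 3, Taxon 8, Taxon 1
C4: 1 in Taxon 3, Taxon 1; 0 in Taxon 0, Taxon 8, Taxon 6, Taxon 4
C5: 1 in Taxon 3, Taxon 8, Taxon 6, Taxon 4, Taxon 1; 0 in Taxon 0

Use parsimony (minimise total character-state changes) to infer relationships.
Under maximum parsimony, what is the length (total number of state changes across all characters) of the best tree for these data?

Character polarity is set by the outgroup: the derived state is whichever differs from the outgroup's state, so for C1 the derived state is '0', and for the remaining characters it is '1'.
Only Taxon 1, Taxon 3, Taxon 4, and Taxon 6 show the derived state '0' for C1, supporting them as a clade.
C2: derived state '1' in Taxon 8 only — an autapomorphy, so it tells us nothing about relationships among taxa.
C3: derived state '1' in Taxon 4 and Taxon 6 only — synapomorphy for {Taxon 4, Taxon 6}.
C4 (derived state '1') is shared by Taxon 1 and Taxon 3 — a synapomorphy uniting that clade.
C5 (derived state '1') is shared by all ingroup taxa — unites the whole ingroup.
Most parsimonious ingroup topology: (((Taxon 3,Taxon 1),(Taxon 6,Taxon 4)),Taxon 8).
Changes per character on this tree: C1: 1; C2: 1; C3: 1; C4: 1; C5: 1.
Total = 5.

5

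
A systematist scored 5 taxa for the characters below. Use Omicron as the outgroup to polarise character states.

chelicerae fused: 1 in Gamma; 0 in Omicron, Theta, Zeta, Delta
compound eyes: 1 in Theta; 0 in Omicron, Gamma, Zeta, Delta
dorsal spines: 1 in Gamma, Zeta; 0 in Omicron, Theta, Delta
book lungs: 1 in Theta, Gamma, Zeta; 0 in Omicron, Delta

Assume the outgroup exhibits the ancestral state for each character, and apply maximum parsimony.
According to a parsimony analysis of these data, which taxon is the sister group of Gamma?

The outgroup has state '0' for every character, so '1' is the derived state throughout.
chelicerae fused: derived state '1' in Gamma only — an autapomorphy, so it tells us nothing about relationships among taxa.
compound eyes (derived state '1') is unique to Theta (autapomorphy; uninformative for grouping).
Only Gamma and Zeta show the derived state '1' for dorsal spines, supporting them as a clade.
Only Gamma, Theta, and Zeta show the derived state '1' for book lungs, supporting them as a clade.
Most parsimonious ingroup topology: ((Theta,(Gamma,Zeta)),Delta).
Gamma and Zeta form a cherry on this tree, so they are sister taxa.

Zeta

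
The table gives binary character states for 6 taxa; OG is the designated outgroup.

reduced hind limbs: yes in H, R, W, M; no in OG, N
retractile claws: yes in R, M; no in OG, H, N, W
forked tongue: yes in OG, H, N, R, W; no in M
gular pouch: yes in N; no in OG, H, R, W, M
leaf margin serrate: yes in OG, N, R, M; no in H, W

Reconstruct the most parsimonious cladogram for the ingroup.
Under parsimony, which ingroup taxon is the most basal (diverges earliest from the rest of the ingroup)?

Character polarity is set by the outgroup: the derived state is whichever differs from the outgroup's state, so for forked tongue, leaf margin serrate the derived state is 'no', and for the remaining characters it is 'yes'.
reduced hind limbs (derived state 'yes') is shared by H, M, R, and W — a synapomorphy uniting that clade.
retractile claws (derived state 'yes') is shared by M and R — a synapomorphy uniting that clade.
forked tongue: derived state 'no' in M only — an autapomorphy, so it tells us nothing about relationships among taxa.
gular pouch (derived state 'yes') is unique to N (autapomorphy; uninformative for grouping).
leaf margin serrate (derived state 'no') is shared by H and W — a synapomorphy uniting that clade.
Most parsimonious ingroup topology: (((H,W),(R,M)),N).
N is sister to the clade containing all other ingroup taxa, so it is the earliest-diverging (most basal) ingroup lineage.

N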